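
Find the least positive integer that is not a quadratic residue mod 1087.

3

(2/1087) = +1, so 2 is a residue.
(3/1087) = −1, so 3 is the smallest positive non-residue mod 1087.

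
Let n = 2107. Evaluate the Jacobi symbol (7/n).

0

Reciprocity: 7 ≡ 3 and 2107 ≡ 3 (mod 4), so (7/2107) = −(2107/7).
Reduce top mod 7: now compute (0/7).
Top reduces to 0: gcd > 1, so the symbol is 0.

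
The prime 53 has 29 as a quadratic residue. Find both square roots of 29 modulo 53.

53 ≡ 1 (mod 4), so we find a root by search.
Trying successive values, 20² = 400 ≡ 29 (mod 53). The other root is 53 − 20 = 33.

20, 33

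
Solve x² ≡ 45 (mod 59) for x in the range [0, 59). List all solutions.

Since 59 ≡ 3 (mod 4), a square root of 45 is 45^((59+1)/4) = 45^15 mod 59.
Repeated squaring: 45^2≡19, 45^4≡7, 45^8≡49 (mod 59).
45^15 = 45^(8+4+2+1) ≡ 35 (mod 59).
Check: 35² = 1225 ≡ 45 (mod 59). The two roots are 24 and 35.

24, 35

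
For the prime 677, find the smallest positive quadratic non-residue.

(2/677) = −1, so 2 is the smallest positive non-residue mod 677.

2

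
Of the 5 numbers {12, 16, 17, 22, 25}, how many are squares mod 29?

3

(12/29) = -1 → non-residue.
(16/29) = +1 → QR.
(17/29) = -1 → non-residue.
(22/29) = +1 → QR.
(25/29) = +1 → QR.
Total quadratic residues among the 5: 3.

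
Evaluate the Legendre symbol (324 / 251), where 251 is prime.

1

First reduce: 324 ≡ 73 (mod 251).
Reciprocity: 73 ≡ 1 and 251 ≡ 3 (mod 4), so (73/251) = +(251/73).
Reduce top mod 73: now compute (32/73).
Pull out 2^5: since 73 ≡ 1 (mod 8), (2/73) = +1, so (2/73)^5 = +1.
Reached (1/73) = 1. Collecting the sign flips along the way, the symbol is +1.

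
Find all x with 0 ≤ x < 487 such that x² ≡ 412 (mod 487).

110, 377

Since 487 ≡ 3 (mod 4), a square root of 412 is 412^((487+1)/4) = 412^122 mod 487.
Repeated squaring: 412^2≡268, 412^4≡235, 412^8≡194, 412^16≡137, 412^32≡263, 412^64≡15 (mod 487).
412^122 = 412^(64+32+16+8+2) ≡ 110 (mod 487).
Check: 110² = 12100 ≡ 412 (mod 487). The two roots are 110 and 377.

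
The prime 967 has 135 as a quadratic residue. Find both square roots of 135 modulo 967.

162, 805

Since 967 ≡ 3 (mod 4), a square root of 135 is 135^((967+1)/4) = 135^242 mod 967.
Repeated squaring: 135^2≡819, 135^4≡630, 135^8≡430, 135^16≡203, 135^32≡595, 135^64≡103, 135^128≡939 (mod 967).
135^242 = 135^(128+64+32+16+2) ≡ 162 (mod 967).
Check: 162² = 26244 ≡ 135 (mod 967). The two roots are 162 and 805.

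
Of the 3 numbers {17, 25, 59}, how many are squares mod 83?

3

(17/83) = +1 → QR.
(25/83) = +1 → QR.
(59/83) = +1 → QR.
Total quadratic residues among the 3: 3.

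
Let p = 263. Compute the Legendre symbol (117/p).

1

Euler's criterion: (117/263) ≡ 117^131 (mod 263).
117^2 ≡ 13 (mod 263)
117^4 ≡ 169 (mod 263)
117^8 ≡ 157 (mod 263)
117^16 ≡ 190 (mod 263)
117^32 ≡ 69 (mod 263)
117^64 ≡ 27 (mod 263)
117^128 ≡ 203 (mod 263)
117^131 = 117^(128+2+1) ≡ 1 (mod 263).
Result is 1, so (117/263) = 1.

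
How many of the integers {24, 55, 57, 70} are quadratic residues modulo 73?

(24/73) = +1 → QR.
(55/73) = +1 → QR.
(57/73) = +1 → QR.
(70/73) = +1 → QR.
Total quadratic residues among the 4: 4.

4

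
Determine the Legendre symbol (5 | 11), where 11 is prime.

1

Reciprocity: 5 ≡ 1 and 11 ≡ 3 (mod 4), so (5/11) = +(11/5).
Reduce top mod 5: now compute (1/5).
Reached (1/5) = 1. Collecting the sign flips along the way, the symbol is +1.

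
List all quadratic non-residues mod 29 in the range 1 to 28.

2,3,8,10,11,12,14,15,17,18,19,21,26,27

Square k = 1,…,14 (k and 29−k give the same square):
1²=1, 2²=4, 3²=9, 4²=16, 5²=25, 6²≡7, 7²≡20, 8²≡6, 9²≡23, 10²≡13, 11²≡5, 12²≡28, 13²≡24, 14²≡22 (mod 29).
The residues are {1, 4, 5, 6, 7, 9, 13, 16, 20, 22, 23, 24, 25, 28}; the non-residues are the remaining 14 nonzero classes.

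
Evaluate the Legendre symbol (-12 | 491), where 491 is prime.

First reduce: -12 ≡ 479 (mod 491).
Reciprocity: 479 ≡ 3 and 491 ≡ 3 (mod 4), so (479/491) = −(491/479).
Reduce top mod 479: now compute (12/479).
Pull out 2^2: since 479 ≡ 7 (mod 8), (2/479) = +1, so (2/479)^2 = +1.
Reciprocity: 3 ≡ 3 and 479 ≡ 3 (mod 4), so (3/479) = −(479/3).
Reduce top mod 3: now compute (2/3).
Pull out 2: since 3 ≡ 3 (mod 8), (2/3) = -1.
Reached (1/3) = 1. Collecting the sign flips along the way, the symbol is -1.

-1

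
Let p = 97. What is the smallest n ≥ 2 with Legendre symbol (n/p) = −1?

5

(2/97) = +1, so 2 is a residue.
(3/97) = +1, so 3 is a residue.
(4/97) = +1, so 4 is a residue.
(5/97) = −1, so 5 is the smallest positive non-residue mod 97.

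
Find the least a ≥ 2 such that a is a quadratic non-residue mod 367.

(2/367) = +1, so 2 is a residue.
(3/367) = −1, so 3 is the smallest positive non-residue mod 367.

3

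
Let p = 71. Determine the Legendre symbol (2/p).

1

Pull out 2: since 71 ≡ 7 (mod 8), (2/71) = +1.
Reached (1/71) = 1. Collecting the sign flips along the way, the symbol is +1.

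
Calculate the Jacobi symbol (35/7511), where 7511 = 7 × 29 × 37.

Reciprocity: 35 ≡ 3 and 7511 ≡ 3 (mod 4), so (35/7511) = −(7511/35).
Reduce top mod 35: now compute (21/35).
Reciprocity: 21 ≡ 1 and 35 ≡ 3 (mod 4), so (21/35) = +(35/21).
Reduce top mod 21: now compute (14/21).
Pull out 2: since 21 ≡ 5 (mod 8), (2/21) = -1.
Reciprocity: 7 ≡ 3 and 21 ≡ 1 (mod 4), so (7/21) = +(21/7).
Reduce top mod 7: now compute (0/7).
Top reduces to 0: gcd > 1, so the symbol is 0.

0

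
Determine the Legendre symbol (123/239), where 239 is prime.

-1

Reciprocity: 123 ≡ 3 and 239 ≡ 3 (mod 4), so (123/239) = −(239/123).
Reduce top mod 123: now compute (116/123).
Pull out 2^2: since 123 ≡ 3 (mod 8), (2/123) = -1, so (2/123)^2 = +1.
Reciprocity: 29 ≡ 1 and 123 ≡ 3 (mod 4), so (29/123) = +(123/29).
Reduce top mod 29: now compute (7/29).
Reciprocity: 7 ≡ 3 and 29 ≡ 1 (mod 4), so (7/29) = +(29/7).
Reduce top mod 7: now compute (1/7).
Reached (1/7) = 1. Collecting the sign flips along the way, the symbol is -1.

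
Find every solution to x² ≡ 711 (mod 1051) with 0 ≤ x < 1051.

Since 1051 ≡ 3 (mod 4), a square root of 711 is 711^((1051+1)/4) = 711^263 mod 1051.
Repeated squaring: 711^2≡1041, 711^4≡100, 711^8≡541, 711^16≡503, 711^32≡769, 711^64≡699, 711^128≡937, 711^256≡384 (mod 1051).
711^263 = 711^(256+4+2+1) ≡ 576 (mod 1051).
Check: 576² = 331776 ≡ 711 (mod 1051). The two roots are 475 and 576.

475, 576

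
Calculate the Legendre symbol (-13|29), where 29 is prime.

First reduce: -13 ≡ 16 (mod 29).
Pull out 2^4: since 29 ≡ 5 (mod 8), (2/29) = -1, so (2/29)^4 = +1.
Reached (1/29) = 1. Collecting the sign flips along the way, the symbol is +1.

1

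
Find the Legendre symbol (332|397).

1

Pull out 2^2: since 397 ≡ 5 (mod 8), (2/397) = -1, so (2/397)^2 = +1.
Reciprocity: 83 ≡ 3 and 397 ≡ 1 (mod 4), so (83/397) = +(397/83).
Reduce top mod 83: now compute (65/83).
Reciprocity: 65 ≡ 1 and 83 ≡ 3 (mod 4), so (65/83) = +(83/65).
Reduce top mod 65: now compute (18/65).
Pull out 2: since 65 ≡ 1 (mod 8), (2/65) = +1.
Reciprocity: 9 ≡ 1 and 65 ≡ 1 (mod 4), so (9/65) = +(65/9).
Reduce top mod 9: now compute (2/9).
Pull out 2: since 9 ≡ 1 (mod 8), (2/9) = +1.
Reached (1/9) = 1. Collecting the sign flips along the way, the symbol is +1.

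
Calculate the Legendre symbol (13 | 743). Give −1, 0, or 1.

Reciprocity: 13 ≡ 1 and 743 ≡ 3 (mod 4), so (13/743) = +(743/13).
Reduce top mod 13: now compute (2/13).
Pull out 2: since 13 ≡ 5 (mod 8), (2/13) = -1.
Reached (1/13) = 1. Collecting the sign flips along the way, the symbol is -1.

-1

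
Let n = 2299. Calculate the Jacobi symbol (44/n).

0

Pull out 2^2: since 2299 ≡ 3 (mod 8), (2/2299) = -1, so (2/2299)^2 = +1.
Reciprocity: 11 ≡ 3 and 2299 ≡ 3 (mod 4), so (11/2299) = −(2299/11).
Reduce top mod 11: now compute (0/11).
Top reduces to 0: gcd > 1, so the symbol is 0.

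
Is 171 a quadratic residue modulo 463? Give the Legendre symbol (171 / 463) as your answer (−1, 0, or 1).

-1

Reciprocity: 171 ≡ 3 and 463 ≡ 3 (mod 4), so (171/463) = −(463/171).
Reduce top mod 171: now compute (121/171).
Reciprocity: 121 ≡ 1 and 171 ≡ 3 (mod 4), so (121/171) = +(171/121).
Reduce top mod 121: now compute (50/121).
Pull out 2: since 121 ≡ 1 (mod 8), (2/121) = +1.
Reciprocity: 25 ≡ 1 and 121 ≡ 1 (mod 4), so (25/121) = +(121/25).
Reduce top mod 25: now compute (21/25).
Reciprocity: 21 ≡ 1 and 25 ≡ 1 (mod 4), so (21/25) = +(25/21).
Reduce top mod 21: now compute (4/21).
Pull out 2^2: since 21 ≡ 5 (mod 8), (2/21) = -1, so (2/21)^2 = +1.
Reached (1/21) = 1. Collecting the sign flips along the way, the symbol is -1.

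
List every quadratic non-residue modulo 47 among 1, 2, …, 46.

5, 10, 11, 13, 15, 19, 20, 22, 23, 26, 29, 30, 31, 33, 35, 38, 39, 40, 41, 43, 44, 45, 46

Square k = 1,…,23 (k and 47−k give the same square):
1²=1, 2²=4, 3²=9, 4²=16, 5²=25, 6²=36, 7²≡2, 8²≡17, 9²≡34, 10²≡6, 11²≡27, 12²≡3, 13²≡28, 14²≡8, 15²≡37, 16²≡21, 17²≡7, 18²≡42, 19²≡32, 20²≡24, 21²≡18, 22²≡14, 23²≡12 (mod 47).
The residues are {1, 2, 3, 4, 6, 7, 8, 9, 12, 14, 16, 17, 18, 21, 24, 25, 27, 28, 32, 34, 36, 37, 42}; the non-residues are the remaining 23 nonzero classes.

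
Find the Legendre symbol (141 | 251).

-1

Euler's criterion: (141/251) ≡ 141^125 (mod 251).
141^2 ≡ 52 (mod 251)
141^4 ≡ 194 (mod 251)
141^8 ≡ 237 (mod 251)
141^16 ≡ 196 (mod 251)
141^32 ≡ 13 (mod 251)
141^64 ≡ 169 (mod 251)
141^125 = 141^(64+32+16+8+4+1) ≡ 250 (mod 251).
Result is 250 ≡ −1, so (141/251) = −1.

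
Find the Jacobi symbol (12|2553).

0

Pull out 2^2: since 2553 ≡ 1 (mod 8), (2/2553) = +1, so (2/2553)^2 = +1.
Reciprocity: 3 ≡ 3 and 2553 ≡ 1 (mod 4), so (3/2553) = +(2553/3).
Reduce top mod 3: now compute (0/3).
Top reduces to 0: gcd > 1, so the symbol is 0.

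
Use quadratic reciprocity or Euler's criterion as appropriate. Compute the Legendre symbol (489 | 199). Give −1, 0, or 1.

Euler's criterion: (489/199) ≡ 91^99 (mod 199).
91^2 ≡ 122 (mod 199)
91^4 ≡ 158 (mod 199)
91^8 ≡ 89 (mod 199)
91^16 ≡ 160 (mod 199)
91^32 ≡ 128 (mod 199)
91^64 ≡ 66 (mod 199)
91^99 = 91^(64+32+2+1) ≡ 1 (mod 199).
Result is 1, so (489/199) = 1.

1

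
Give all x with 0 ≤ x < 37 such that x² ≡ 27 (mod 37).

8, 29

37 ≡ 1 (mod 4), so we find a root by search.
Trying successive values, 8² = 64 ≡ 27 (mod 37). The other root is 37 − 8 = 29.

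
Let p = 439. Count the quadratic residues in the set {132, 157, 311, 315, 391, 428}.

(132/439) = -1 → non-residue.
(157/439) = -1 → non-residue.
(311/439) = -1 → non-residue.
(315/439) = +1 → QR.
(391/439) = +1 → QR.
(428/439) = -1 → non-residue.
Total quadratic residues among the 6: 2.

2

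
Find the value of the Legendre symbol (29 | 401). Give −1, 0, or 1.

1

Reciprocity: 29 ≡ 1 and 401 ≡ 1 (mod 4), so (29/401) = +(401/29).
Reduce top mod 29: now compute (24/29).
Pull out 2^3: since 29 ≡ 5 (mod 8), (2/29) = -1, so (2/29)^3 = -1.
Reciprocity: 3 ≡ 3 and 29 ≡ 1 (mod 4), so (3/29) = +(29/3).
Reduce top mod 3: now compute (2/3).
Pull out 2: since 3 ≡ 3 (mod 8), (2/3) = -1.
Reached (1/3) = 1. Collecting the sign flips along the way, the symbol is +1.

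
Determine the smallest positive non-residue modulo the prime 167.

(2/167) = +1, so 2 is a residue.
(3/167) = +1, so 3 is a residue.
(4/167) = +1, so 4 is a residue.
(5/167) = −1, so 5 is the smallest positive non-residue mod 167.

5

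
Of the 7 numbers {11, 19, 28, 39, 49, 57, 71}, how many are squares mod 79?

3

(11/79) = +1 → QR.
(19/79) = +1 → QR.
(28/79) = -1 → non-residue.
(39/79) = -1 → non-residue.
(49/79) = +1 → QR.
(57/79) = -1 → non-residue.
(71/79) = -1 → non-residue.
Total quadratic residues among the 7: 3.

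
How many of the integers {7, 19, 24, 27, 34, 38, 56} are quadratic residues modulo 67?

3

(7/67) = -1 → non-residue.
(19/67) = +1 → QR.
(24/67) = +1 → QR.
(27/67) = -1 → non-residue.
(34/67) = -1 → non-residue.
(38/67) = -1 → non-residue.
(56/67) = +1 → QR.
Total quadratic residues among the 7: 3.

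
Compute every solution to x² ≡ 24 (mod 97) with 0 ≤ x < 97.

97 ≡ 1 (mod 4), so we find a root by search.
Trying successive values, 11² = 121 ≡ 24 (mod 97). The other root is 97 − 11 = 86.

11, 86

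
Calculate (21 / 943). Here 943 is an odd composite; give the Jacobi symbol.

Reciprocity: 21 ≡ 1 and 943 ≡ 3 (mod 4), so (21/943) = +(943/21).
Reduce top mod 21: now compute (19/21).
Reciprocity: 19 ≡ 3 and 21 ≡ 1 (mod 4), so (19/21) = +(21/19).
Reduce top mod 19: now compute (2/19).
Pull out 2: since 19 ≡ 3 (mod 8), (2/19) = -1.
Reached (1/19) = 1. Collecting the sign flips along the way, the symbol is -1.

-1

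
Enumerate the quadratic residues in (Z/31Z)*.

Square k = 1,…,15 (k and 31−k give the same square):
1²=1, 2²=4, 3²=9, 4²=16, 5²=25, 6²≡5, 7²≡18, 8²≡2, 9²≡19, 10²≡7, 11²≡28, 12²≡20, 13²≡14, 14²≡10, 15²≡8 (mod 31).
So the quadratic residues mod 31 are {1, 2, 4, 5, 7, 8, 9, 10, 14, 16, 18, 19, 20, 25, 28}.

1 2 4 5 7 8 9 10 14 16 18 19 20 25 28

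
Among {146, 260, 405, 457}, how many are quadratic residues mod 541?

(146/541) = +1 → QR.
(260/541) = -1 → non-residue.
(405/541) = +1 → QR.
(457/541) = +1 → QR.
Total quadratic residues among the 4: 3.

3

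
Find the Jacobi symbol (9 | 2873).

Reciprocity: 9 ≡ 1 and 2873 ≡ 1 (mod 4), so (9/2873) = +(2873/9).
Reduce top mod 9: now compute (2/9).
Pull out 2: since 9 ≡ 1 (mod 8), (2/9) = +1.
Reached (1/9) = 1. Collecting the sign flips along the way, the symbol is +1.

1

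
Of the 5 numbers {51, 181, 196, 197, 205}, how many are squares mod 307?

(51/307) = -1 → non-residue.
(181/307) = +1 → QR.
(196/307) = +1 → QR.
(197/307) = -1 → non-residue.
(205/307) = -1 → non-residue.
Total quadratic residues among the 5: 2.

2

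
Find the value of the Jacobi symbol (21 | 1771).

0

Reciprocity: 21 ≡ 1 and 1771 ≡ 3 (mod 4), so (21/1771) = +(1771/21).
Reduce top mod 21: now compute (7/21).
Reciprocity: 7 ≡ 3 and 21 ≡ 1 (mod 4), so (7/21) = +(21/7).
Reduce top mod 7: now compute (0/7).
Top reduces to 0: gcd > 1, so the symbol is 0.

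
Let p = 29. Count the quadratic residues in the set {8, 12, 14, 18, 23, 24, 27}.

2

(8/29) = -1 → non-residue.
(12/29) = -1 → non-residue.
(14/29) = -1 → non-residue.
(18/29) = -1 → non-residue.
(23/29) = +1 → QR.
(24/29) = +1 → QR.
(27/29) = -1 → non-residue.
Total quadratic residues among the 7: 2.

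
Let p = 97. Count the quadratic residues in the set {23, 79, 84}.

(23/97) = -1 → non-residue.
(79/97) = +1 → QR.
(84/97) = -1 → non-residue.
Total quadratic residues among the 3: 1.

1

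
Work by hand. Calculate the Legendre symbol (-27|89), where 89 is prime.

-1

Euler's criterion: (-27/89) ≡ 62^44 (mod 89).
62^2 ≡ 17 (mod 89)
62^4 ≡ 22 (mod 89)
62^8 ≡ 39 (mod 89)
62^16 ≡ 8 (mod 89)
62^32 ≡ 64 (mod 89)
62^44 = 62^(32+8+4) ≡ 88 (mod 89).
Result is 88 ≡ −1, so (-27/89) = −1.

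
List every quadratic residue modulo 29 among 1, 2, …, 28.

1, 4, 5, 6, 7, 9, 13, 16, 20, 22, 23, 24, 25, 28

Square k = 1,…,14 (k and 29−k give the same square):
1²=1, 2²=4, 3²=9, 4²=16, 5²=25, 6²≡7, 7²≡20, 8²≡6, 9²≡23, 10²≡13, 11²≡5, 12²≡28, 13²≡24, 14²≡22 (mod 29).
So the quadratic residues mod 29 are {1, 4, 5, 6, 7, 9, 13, 16, 20, 22, 23, 24, 25, 28}.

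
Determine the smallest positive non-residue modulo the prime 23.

(2/23) = +1, so 2 is a residue.
(3/23) = +1, so 3 is a residue.
(4/23) = +1, so 4 is a residue.
(5/23) = −1, so 5 is the smallest positive non-residue mod 23.

5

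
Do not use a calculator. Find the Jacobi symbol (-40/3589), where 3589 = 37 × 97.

First reduce: -40 ≡ 3549 (mod 3589).
Reciprocity: 3549 ≡ 1 and 3589 ≡ 1 (mod 4), so (3549/3589) = +(3589/3549).
Reduce top mod 3549: now compute (40/3549).
Pull out 2^3: since 3549 ≡ 5 (mod 8), (2/3549) = -1, so (2/3549)^3 = -1.
Reciprocity: 5 ≡ 1 and 3549 ≡ 1 (mod 4), so (5/3549) = +(3549/5).
Reduce top mod 5: now compute (4/5).
Pull out 2^2: since 5 ≡ 5 (mod 8), (2/5) = -1, so (2/5)^2 = +1.
Reached (1/5) = 1. Collecting the sign flips along the way, the symbol is -1.

-1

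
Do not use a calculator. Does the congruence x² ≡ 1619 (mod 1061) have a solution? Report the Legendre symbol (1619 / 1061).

First reduce: 1619 ≡ 558 (mod 1061).
Pull out 2: since 1061 ≡ 5 (mod 8), (2/1061) = -1.
Reciprocity: 279 ≡ 3 and 1061 ≡ 1 (mod 4), so (279/1061) = +(1061/279).
Reduce top mod 279: now compute (224/279).
Pull out 2^5: since 279 ≡ 7 (mod 8), (2/279) = +1, so (2/279)^5 = +1.
Reciprocity: 7 ≡ 3 and 279 ≡ 3 (mod 4), so (7/279) = −(279/7).
Reduce top mod 7: now compute (6/7).
Pull out 2: since 7 ≡ 7 (mod 8), (2/7) = +1.
Reciprocity: 3 ≡ 3 and 7 ≡ 3 (mod 4), so (3/7) = −(7/3).
Reduce top mod 3: now compute (1/3).
Reached (1/3) = 1. Collecting the sign flips along the way, the symbol is -1.

-1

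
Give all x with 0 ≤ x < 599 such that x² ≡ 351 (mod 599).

Since 599 ≡ 3 (mod 4), a square root of 351 is 351^((599+1)/4) = 351^150 mod 599.
Repeated squaring: 351^2≡406, 351^4≡111, 351^8≡341, 351^16≡75, 351^32≡234, 351^64≡247, 351^128≡510 (mod 599).
351^150 = 351^(128+16+4+2) ≡ 453 (mod 599).
Check: 453² = 205209 ≡ 351 (mod 599). The two roots are 146 and 453.

146, 453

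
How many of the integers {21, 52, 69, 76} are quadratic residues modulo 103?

2

(21/103) = -1 → non-residue.
(52/103) = +1 → QR.
(69/103) = -1 → non-residue.
(76/103) = +1 → QR.
Total quadratic residues among the 4: 2.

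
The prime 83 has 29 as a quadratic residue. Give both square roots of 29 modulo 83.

Since 83 ≡ 3 (mod 4), a square root of 29 is 29^((83+1)/4) = 29^21 mod 83.
Repeated squaring: 29^2≡11, 29^4≡38, 29^8≡33, 29^16≡10 (mod 83).
29^21 = 29^(16+4+1) ≡ 64 (mod 83).
Check: 64² = 4096 ≡ 29 (mod 83). The two roots are 19 and 64.

19, 64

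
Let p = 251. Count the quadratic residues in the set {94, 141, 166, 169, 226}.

(94/251) = +1 → QR.
(141/251) = -1 → non-residue.
(166/251) = -1 → non-residue.
(169/251) = +1 → QR.
(226/251) = -1 → non-residue.
Total quadratic residues among the 5: 2.

2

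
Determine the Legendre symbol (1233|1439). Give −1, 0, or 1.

1

Reciprocity: 1233 ≡ 1 and 1439 ≡ 3 (mod 4), so (1233/1439) = +(1439/1233).
Reduce top mod 1233: now compute (206/1233).
Pull out 2: since 1233 ≡ 1 (mod 8), (2/1233) = +1.
Reciprocity: 103 ≡ 3 and 1233 ≡ 1 (mod 4), so (103/1233) = +(1233/103).
Reduce top mod 103: now compute (100/103).
Pull out 2^2: since 103 ≡ 7 (mod 8), (2/103) = +1, so (2/103)^2 = +1.
Reciprocity: 25 ≡ 1 and 103 ≡ 3 (mod 4), so (25/103) = +(103/25).
Reduce top mod 25: now compute (3/25).
Reciprocity: 3 ≡ 3 and 25 ≡ 1 (mod 4), so (3/25) = +(25/3).
Reduce top mod 3: now compute (1/3).
Reached (1/3) = 1. Collecting the sign flips along the way, the symbol is +1.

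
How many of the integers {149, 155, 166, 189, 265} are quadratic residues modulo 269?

4

(149/269) = +1 → QR.
(155/269) = -1 → non-residue.
(166/269) = +1 → QR.
(189/269) = +1 → QR.
(265/269) = +1 → QR.
Total quadratic residues among the 5: 4.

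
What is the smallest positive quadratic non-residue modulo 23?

(2/23) = +1, so 2 is a residue.
(3/23) = +1, so 3 is a residue.
(4/23) = +1, so 4 is a residue.
(5/23) = −1, so 5 is the smallest positive non-residue mod 23.

5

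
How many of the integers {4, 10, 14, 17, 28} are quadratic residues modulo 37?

3

(4/37) = +1 → QR.
(10/37) = +1 → QR.
(14/37) = -1 → non-residue.
(17/37) = -1 → non-residue.
(28/37) = +1 → QR.
Total quadratic residues among the 5: 3.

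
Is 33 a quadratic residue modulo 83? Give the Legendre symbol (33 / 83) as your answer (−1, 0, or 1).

Reciprocity: 33 ≡ 1 and 83 ≡ 3 (mod 4), so (33/83) = +(83/33).
Reduce top mod 33: now compute (17/33).
Reciprocity: 17 ≡ 1 and 33 ≡ 1 (mod 4), so (17/33) = +(33/17).
Reduce top mod 17: now compute (16/17).
Pull out 2^4: since 17 ≡ 1 (mod 8), (2/17) = +1, so (2/17)^4 = +1.
Reached (1/17) = 1. Collecting the sign flips along the way, the symbol is +1.

1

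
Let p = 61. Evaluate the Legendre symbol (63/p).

-1

Euler's criterion: (63/61) ≡ 2^30 (mod 61).
2^2 ≡ 4 (mod 61)
2^4 ≡ 16 (mod 61)
2^8 ≡ 12 (mod 61)
2^16 ≡ 22 (mod 61)
2^30 = 2^(16+8+4+2) ≡ 60 (mod 61).
Result is 60 ≡ −1, so (63/61) = −1.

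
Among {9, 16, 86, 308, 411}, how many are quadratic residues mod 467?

(9/467) = +1 → QR.
(16/467) = +1 → QR.
(86/467) = -1 → non-residue.
(308/467) = -1 → non-residue.
(411/467) = +1 → QR.
Total quadratic residues among the 5: 3.

3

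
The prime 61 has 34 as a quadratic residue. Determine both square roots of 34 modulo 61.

20, 41

61 ≡ 1 (mod 4), so we find a root by search.
Trying successive values, 20² = 400 ≡ 34 (mod 61). The other root is 61 − 20 = 41.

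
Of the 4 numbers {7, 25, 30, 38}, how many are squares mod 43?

2

(7/43) = -1 → non-residue.
(25/43) = +1 → QR.
(30/43) = -1 → non-residue.
(38/43) = +1 → QR.
Total quadratic residues among the 4: 2.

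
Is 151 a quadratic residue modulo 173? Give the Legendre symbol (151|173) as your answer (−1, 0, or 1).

Euler's criterion: (151/173) ≡ 151^86 (mod 173).
151^2 ≡ 138 (mod 173)
151^4 ≡ 14 (mod 173)
151^8 ≡ 23 (mod 173)
151^16 ≡ 10 (mod 173)
151^32 ≡ 100 (mod 173)
151^64 ≡ 139 (mod 173)
151^86 = 151^(64+16+4+2) ≡ 1 (mod 173).
Result is 1, so (151/173) = 1.

1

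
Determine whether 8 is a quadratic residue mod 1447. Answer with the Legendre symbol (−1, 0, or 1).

Pull out 2^3: since 1447 ≡ 7 (mod 8), (2/1447) = +1, so (2/1447)^3 = +1.
Reached (1/1447) = 1. Collecting the sign flips along the way, the symbol is +1.

1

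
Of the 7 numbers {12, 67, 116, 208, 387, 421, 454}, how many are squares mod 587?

6

(12/587) = +1 → QR.
(67/587) = +1 → QR.
(116/587) = +1 → QR.
(208/587) = -1 → non-residue.
(387/587) = +1 → QR.
(421/587) = +1 → QR.
(454/587) = +1 → QR.
Total quadratic residues among the 7: 6.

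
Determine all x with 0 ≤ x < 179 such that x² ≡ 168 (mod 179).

Since 179 ≡ 3 (mod 4), a square root of 168 is 168^((179+1)/4) = 168^45 mod 179.
Repeated squaring: 168^2≡121, 168^4≡142, 168^8≡116, 168^16≡31, 168^32≡66 (mod 179).
168^45 = 168^(32+8+4+1) ≡ 139 (mod 179).
Check: 139² = 19321 ≡ 168 (mod 179). The two roots are 40 and 139.

40, 139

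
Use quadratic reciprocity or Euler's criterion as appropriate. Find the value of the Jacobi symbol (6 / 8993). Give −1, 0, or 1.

-1

Pull out 2: since 8993 ≡ 1 (mod 8), (2/8993) = +1.
Reciprocity: 3 ≡ 3 and 8993 ≡ 1 (mod 4), so (3/8993) = +(8993/3).
Reduce top mod 3: now compute (2/3).
Pull out 2: since 3 ≡ 3 (mod 8), (2/3) = -1.
Reached (1/3) = 1. Collecting the sign flips along the way, the symbol is -1.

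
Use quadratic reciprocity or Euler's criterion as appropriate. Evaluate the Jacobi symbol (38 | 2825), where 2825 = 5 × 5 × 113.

Pull out 2: since 2825 ≡ 1 (mod 8), (2/2825) = +1.
Reciprocity: 19 ≡ 3 and 2825 ≡ 1 (mod 4), so (19/2825) = +(2825/19).
Reduce top mod 19: now compute (13/19).
Reciprocity: 13 ≡ 1 and 19 ≡ 3 (mod 4), so (13/19) = +(19/13).
Reduce top mod 13: now compute (6/13).
Pull out 2: since 13 ≡ 5 (mod 8), (2/13) = -1.
Reciprocity: 3 ≡ 3 and 13 ≡ 1 (mod 4), so (3/13) = +(13/3).
Reduce top mod 3: now compute (1/3).
Reached (1/3) = 1. Collecting the sign flips along the way, the symbol is -1.

-1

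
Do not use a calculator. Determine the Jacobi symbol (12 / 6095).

1

Pull out 2^2: since 6095 ≡ 7 (mod 8), (2/6095) = +1, so (2/6095)^2 = +1.
Reciprocity: 3 ≡ 3 and 6095 ≡ 3 (mod 4), so (3/6095) = −(6095/3).
Reduce top mod 3: now compute (2/3).
Pull out 2: since 3 ≡ 3 (mod 8), (2/3) = -1.
Reached (1/3) = 1. Collecting the sign flips along the way, the symbol is +1.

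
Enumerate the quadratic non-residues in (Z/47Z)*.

5 10 11 13 15 19 20 22 23 26 29 30 31 33 35 38 39 40 41 43 44 45 46

Square k = 1,…,23 (k and 47−k give the same square):
1²=1, 2²=4, 3²=9, 4²=16, 5²=25, 6²=36, 7²≡2, 8²≡17, 9²≡34, 10²≡6, 11²≡27, 12²≡3, 13²≡28, 14²≡8, 15²≡37, 16²≡21, 17²≡7, 18²≡42, 19²≡32, 20²≡24, 21²≡18, 22²≡14, 23²≡12 (mod 47).
The residues are {1, 2, 3, 4, 6, 7, 8, 9, 12, 14, 16, 17, 18, 21, 24, 25, 27, 28, 32, 34, 36, 37, 42}; the non-residues are the remaining 23 nonzero classes.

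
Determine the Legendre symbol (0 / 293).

0

Top reduces to 0: gcd > 1, so the symbol is 0.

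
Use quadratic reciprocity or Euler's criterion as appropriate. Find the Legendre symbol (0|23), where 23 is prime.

0

Top reduces to 0: gcd > 1, so the symbol is 0.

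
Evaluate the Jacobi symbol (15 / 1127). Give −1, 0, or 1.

-1

Reciprocity: 15 ≡ 3 and 1127 ≡ 3 (mod 4), so (15/1127) = −(1127/15).
Reduce top mod 15: now compute (2/15).
Pull out 2: since 15 ≡ 7 (mod 8), (2/15) = +1.
Reached (1/15) = 1. Collecting the sign flips along the way, the symbol is -1.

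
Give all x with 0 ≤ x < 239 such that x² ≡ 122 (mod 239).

19, 220

Since 239 ≡ 3 (mod 4), a square root of 122 is 122^((239+1)/4) = 122^60 mod 239.
Repeated squaring: 122^2≡66, 122^4≡54, 122^8≡48, 122^16≡153, 122^32≡226 (mod 239).
122^60 = 122^(32+16+8+4) ≡ 220 (mod 239).
Check: 220² = 48400 ≡ 122 (mod 239). The two roots are 19 and 220.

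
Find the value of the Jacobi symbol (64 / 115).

Pull out 2^6: since 115 ≡ 3 (mod 8), (2/115) = -1, so (2/115)^6 = +1.
Reached (1/115) = 1. Collecting the sign flips along the way, the symbol is +1.

1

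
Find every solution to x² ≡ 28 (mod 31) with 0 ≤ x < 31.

Since 31 ≡ 3 (mod 4), a square root of 28 is 28^((31+1)/4) = 28^8 mod 31.
Repeated squaring: 28^2≡9, 28^4≡19, 28^8≡20 (mod 31).
28^8 = 28^(8) ≡ 20 (mod 31).
Check: 20² = 400 ≡ 28 (mod 31). The two roots are 11 and 20.

11, 20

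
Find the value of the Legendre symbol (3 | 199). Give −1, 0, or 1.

-1

Reciprocity: 3 ≡ 3 and 199 ≡ 3 (mod 4), so (3/199) = −(199/3).
Reduce top mod 3: now compute (1/3).
Reached (1/3) = 1. Collecting the sign flips along the way, the symbol is -1.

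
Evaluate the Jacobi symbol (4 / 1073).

Pull out 2^2: since 1073 ≡ 1 (mod 8), (2/1073) = +1, so (2/1073)^2 = +1.
Reached (1/1073) = 1. Collecting the sign flips along the way, the symbol is +1.

1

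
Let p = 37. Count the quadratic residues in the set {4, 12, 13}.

2

(4/37) = +1 → QR.
(12/37) = +1 → QR.
(13/37) = -1 → non-residue.
Total quadratic residues among the 3: 2.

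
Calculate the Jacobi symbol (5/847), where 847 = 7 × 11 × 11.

-1

Reciprocity: 5 ≡ 1 and 847 ≡ 3 (mod 4), so (5/847) = +(847/5).
Reduce top mod 5: now compute (2/5).
Pull out 2: since 5 ≡ 5 (mod 8), (2/5) = -1.
Reached (1/5) = 1. Collecting the sign flips along the way, the symbol is -1.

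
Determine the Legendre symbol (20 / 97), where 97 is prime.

-1

Euler's criterion: (20/97) ≡ 20^48 (mod 97).
20^2 ≡ 12 (mod 97)
20^4 ≡ 47 (mod 97)
20^8 ≡ 75 (mod 97)
20^16 ≡ 96 (mod 97)
20^32 ≡ 1 (mod 97)
20^48 = 20^(32+16) ≡ 96 (mod 97).
Result is 96 ≡ −1, so (20/97) = −1.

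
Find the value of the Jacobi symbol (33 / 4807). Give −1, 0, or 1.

0

Reciprocity: 33 ≡ 1 and 4807 ≡ 3 (mod 4), so (33/4807) = +(4807/33).
Reduce top mod 33: now compute (22/33).
Pull out 2: since 33 ≡ 1 (mod 8), (2/33) = +1.
Reciprocity: 11 ≡ 3 and 33 ≡ 1 (mod 4), so (11/33) = +(33/11).
Reduce top mod 11: now compute (0/11).
Top reduces to 0: gcd > 1, so the symbol is 0.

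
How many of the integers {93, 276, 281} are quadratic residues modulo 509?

(93/509) = +1 → QR.
(276/509) = -1 → non-residue.
(281/509) = +1 → QR.
Total quadratic residues among the 3: 2.

2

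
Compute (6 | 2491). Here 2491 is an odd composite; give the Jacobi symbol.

Pull out 2: since 2491 ≡ 3 (mod 8), (2/2491) = -1.
Reciprocity: 3 ≡ 3 and 2491 ≡ 3 (mod 4), so (3/2491) = −(2491/3).
Reduce top mod 3: now compute (1/3).
Reached (1/3) = 1. Collecting the sign flips along the way, the symbol is +1.

1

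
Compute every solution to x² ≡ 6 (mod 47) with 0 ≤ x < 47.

Since 47 ≡ 3 (mod 4), a square root of 6 is 6^((47+1)/4) = 6^12 mod 47.
Repeated squaring: 6^2≡36, 6^4≡27, 6^8≡24 (mod 47).
6^12 = 6^(8+4) ≡ 37 (mod 47).
Check: 37² = 1369 ≡ 6 (mod 47). The two roots are 10 and 37.

10, 37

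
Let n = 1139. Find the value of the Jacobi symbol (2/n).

Pull out 2: since 1139 ≡ 3 (mod 8), (2/1139) = -1.
Reached (1/1139) = 1. Collecting the sign flips along the way, the symbol is -1.

-1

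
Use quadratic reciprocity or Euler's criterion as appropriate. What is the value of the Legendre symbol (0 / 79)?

Top reduces to 0: gcd > 1, so the symbol is 0.

0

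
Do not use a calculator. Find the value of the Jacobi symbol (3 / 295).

-1

Reciprocity: 3 ≡ 3 and 295 ≡ 3 (mod 4), so (3/295) = −(295/3).
Reduce top mod 3: now compute (1/3).
Reached (1/3) = 1. Collecting the sign flips along the way, the symbol is -1.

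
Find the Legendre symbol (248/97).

First reduce: 248 ≡ 54 (mod 97).
Pull out 2: since 97 ≡ 1 (mod 8), (2/97) = +1.
Reciprocity: 27 ≡ 3 and 97 ≡ 1 (mod 4), so (27/97) = +(97/27).
Reduce top mod 27: now compute (16/27).
Pull out 2^4: since 27 ≡ 3 (mod 8), (2/27) = -1, so (2/27)^4 = +1.
Reached (1/27) = 1. Collecting the sign flips along the way, the symbol is +1.

1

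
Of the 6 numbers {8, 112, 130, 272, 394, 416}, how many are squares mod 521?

(8/521) = +1 → QR.
(112/521) = -1 → non-residue.
(130/521) = +1 → QR.
(272/521) = -1 → non-residue.
(394/521) = +1 → QR.
(416/521) = +1 → QR.
Total quadratic residues among the 6: 4.

4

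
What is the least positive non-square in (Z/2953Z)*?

5

(2/2953) = +1, so 2 is a residue.
(3/2953) = +1, so 3 is a residue.
(4/2953) = +1, so 4 is a residue.
(5/2953) = −1, so 5 is the smallest positive non-residue mod 2953.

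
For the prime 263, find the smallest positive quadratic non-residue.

(2/263) = +1, so 2 is a residue.
(3/263) = +1, so 3 is a residue.
(4/263) = +1, so 4 is a residue.
(5/263) = −1, so 5 is the smallest positive non-residue mod 263.

5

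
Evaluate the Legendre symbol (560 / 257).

1

First reduce: 560 ≡ 46 (mod 257).
Pull out 2: since 257 ≡ 1 (mod 8), (2/257) = +1.
Reciprocity: 23 ≡ 3 and 257 ≡ 1 (mod 4), so (23/257) = +(257/23).
Reduce top mod 23: now compute (4/23).
Pull out 2^2: since 23 ≡ 7 (mod 8), (2/23) = +1, so (2/23)^2 = +1.
Reached (1/23) = 1. Collecting the sign flips along the way, the symbol is +1.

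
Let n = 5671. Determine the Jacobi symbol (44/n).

Pull out 2^2: since 5671 ≡ 7 (mod 8), (2/5671) = +1, so (2/5671)^2 = +1.
Reciprocity: 11 ≡ 3 and 5671 ≡ 3 (mod 4), so (11/5671) = −(5671/11).
Reduce top mod 11: now compute (6/11).
Pull out 2: since 11 ≡ 3 (mod 8), (2/11) = -1.
Reciprocity: 3 ≡ 3 and 11 ≡ 3 (mod 4), so (3/11) = −(11/3).
Reduce top mod 3: now compute (2/3).
Pull out 2: since 3 ≡ 3 (mod 8), (2/3) = -1.
Reached (1/3) = 1. Collecting the sign flips along the way, the symbol is +1.

1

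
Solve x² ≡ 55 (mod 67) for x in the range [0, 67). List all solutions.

Since 67 ≡ 3 (mod 4), a square root of 55 is 55^((67+1)/4) = 55^17 mod 67.
Repeated squaring: 55^2≡10, 55^4≡33, 55^8≡17, 55^16≡21 (mod 67).
55^17 = 55^(16+1) ≡ 16 (mod 67).
Check: 16² = 256 ≡ 55 (mod 67). The two roots are 16 and 51.

16, 51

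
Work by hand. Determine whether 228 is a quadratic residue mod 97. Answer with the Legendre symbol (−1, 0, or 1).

Euler's criterion: (228/97) ≡ 34^48 (mod 97).
34^2 ≡ 89 (mod 97)
34^4 ≡ 64 (mod 97)
34^8 ≡ 22 (mod 97)
34^16 ≡ 96 (mod 97)
34^32 ≡ 1 (mod 97)
34^48 = 34^(32+16) ≡ 96 (mod 97).
Result is 96 ≡ −1, so (228/97) = −1.

-1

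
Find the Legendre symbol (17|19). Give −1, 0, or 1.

1

Reciprocity: 17 ≡ 1 and 19 ≡ 3 (mod 4), so (17/19) = +(19/17).
Reduce top mod 17: now compute (2/17).
Pull out 2: since 17 ≡ 1 (mod 8), (2/17) = +1.
Reached (1/17) = 1. Collecting the sign flips along the way, the symbol is +1.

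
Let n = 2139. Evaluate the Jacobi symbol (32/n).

-1

Pull out 2^5: since 2139 ≡ 3 (mod 8), (2/2139) = -1, so (2/2139)^5 = -1.
Reached (1/2139) = 1. Collecting the sign flips along the way, the symbol is -1.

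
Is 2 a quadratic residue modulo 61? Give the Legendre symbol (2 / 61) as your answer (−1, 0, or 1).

-1

Euler's criterion: (2/61) ≡ 2^30 (mod 61).
2^2 ≡ 4 (mod 61)
2^4 ≡ 16 (mod 61)
2^8 ≡ 12 (mod 61)
2^16 ≡ 22 (mod 61)
2^30 = 2^(16+8+4+2) ≡ 60 (mod 61).
Result is 60 ≡ −1, so (2/61) = −1.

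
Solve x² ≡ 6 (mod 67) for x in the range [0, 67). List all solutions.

Since 67 ≡ 3 (mod 4), a square root of 6 is 6^((67+1)/4) = 6^17 mod 67.
Repeated squaring: 6^2≡36, 6^4≡23, 6^8≡60, 6^16≡49 (mod 67).
6^17 = 6^(16+1) ≡ 26 (mod 67).
Check: 26² = 676 ≡ 6 (mod 67). The two roots are 26 and 41.

26, 41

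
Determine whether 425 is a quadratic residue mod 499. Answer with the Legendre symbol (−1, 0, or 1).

Reciprocity: 425 ≡ 1 and 499 ≡ 3 (mod 4), so (425/499) = +(499/425).
Reduce top mod 425: now compute (74/425).
Pull out 2: since 425 ≡ 1 (mod 8), (2/425) = +1.
Reciprocity: 37 ≡ 1 and 425 ≡ 1 (mod 4), so (37/425) = +(425/37).
Reduce top mod 37: now compute (18/37).
Pull out 2: since 37 ≡ 5 (mod 8), (2/37) = -1.
Reciprocity: 9 ≡ 1 and 37 ≡ 1 (mod 4), so (9/37) = +(37/9).
Reduce top mod 9: now compute (1/9).
Reached (1/9) = 1. Collecting the sign flips along the way, the symbol is -1.

-1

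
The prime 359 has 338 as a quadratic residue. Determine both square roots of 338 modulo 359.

112, 247

Since 359 ≡ 3 (mod 4), a square root of 338 is 338^((359+1)/4) = 338^90 mod 359.
Repeated squaring: 338^2≡82, 338^4≡262, 338^8≡75, 338^16≡240, 338^32≡160, 338^64≡111 (mod 359).
338^90 = 338^(64+16+8+2) ≡ 247 (mod 359).
Check: 247² = 61009 ≡ 338 (mod 359). The two roots are 112 and 247.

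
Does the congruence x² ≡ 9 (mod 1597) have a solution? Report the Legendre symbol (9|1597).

Reciprocity: 9 ≡ 1 and 1597 ≡ 1 (mod 4), so (9/1597) = +(1597/9).
Reduce top mod 9: now compute (4/9).
Pull out 2^2: since 9 ≡ 1 (mod 8), (2/9) = +1, so (2/9)^2 = +1.
Reached (1/9) = 1. Collecting the sign flips along the way, the symbol is +1.

1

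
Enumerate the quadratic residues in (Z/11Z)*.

Square k = 1,…,5 (k and 11−k give the same square):
1²=1, 2²=4, 3²=9, 4²≡5, 5²≡3 (mod 11).
So the quadratic residues mod 11 are {1, 3, 4, 5, 9}.

1, 3, 4, 5, 9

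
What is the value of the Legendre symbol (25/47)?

1

Euler's criterion: (25/47) ≡ 25^23 (mod 47).
25^2 ≡ 14 (mod 47)
25^4 ≡ 8 (mod 47)
25^8 ≡ 17 (mod 47)
25^16 ≡ 7 (mod 47)
25^23 = 25^(16+4+2+1) ≡ 1 (mod 47).
Result is 1, so (25/47) = 1.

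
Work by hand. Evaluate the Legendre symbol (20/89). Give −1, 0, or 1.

1

Pull out 2^2: since 89 ≡ 1 (mod 8), (2/89) = +1, so (2/89)^2 = +1.
Reciprocity: 5 ≡ 1 and 89 ≡ 1 (mod 4), so (5/89) = +(89/5).
Reduce top mod 5: now compute (4/5).
Pull out 2^2: since 5 ≡ 5 (mod 8), (2/5) = -1, so (2/5)^2 = +1.
Reached (1/5) = 1. Collecting the sign flips along the way, the symbol is +1.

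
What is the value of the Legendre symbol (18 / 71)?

Pull out 2: since 71 ≡ 7 (mod 8), (2/71) = +1.
Reciprocity: 9 ≡ 1 and 71 ≡ 3 (mod 4), so (9/71) = +(71/9).
Reduce top mod 9: now compute (8/9).
Pull out 2^3: since 9 ≡ 1 (mod 8), (2/9) = +1, so (2/9)^3 = +1.
Reached (1/9) = 1. Collecting the sign flips along the way, the symbol is +1.

1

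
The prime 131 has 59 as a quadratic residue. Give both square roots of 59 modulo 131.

Since 131 ≡ 3 (mod 4), a square root of 59 is 59^((131+1)/4) = 59^33 mod 131.
Repeated squaring: 59^2≡75, 59^4≡123, 59^8≡64, 59^16≡35, 59^32≡46 (mod 131).
59^33 = 59^(32+1) ≡ 94 (mod 131).
Check: 94² = 8836 ≡ 59 (mod 131). The two roots are 37 and 94.

37, 94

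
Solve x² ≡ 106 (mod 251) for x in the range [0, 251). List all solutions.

Since 251 ≡ 3 (mod 4), a square root of 106 is 106^((251+1)/4) = 106^63 mod 251.
Repeated squaring: 106^2≡192, 106^4≡218, 106^8≡85, 106^16≡197, 106^32≡155 (mod 251).
106^63 = 106^(32+16+8+4+2+1) ≡ 68 (mod 251).
Check: 68² = 4624 ≡ 106 (mod 251). The two roots are 68 and 183.

68, 183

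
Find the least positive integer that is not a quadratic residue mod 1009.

11

(2/1009) = +1, so 2 is a residue.
(3/1009) = +1, so 3 is a residue.
(4/1009) = +1, so 4 is a residue.
(5/1009) = +1, so 5 is a residue.
(6/1009) = +1, so 6 is a residue.
(7/1009) = +1, so 7 is a residue.
(8/1009) = +1, so 8 is a residue.
(9/1009) = +1, so 9 is a residue.
(10/1009) = +1, so 10 is a residue.
(11/1009) = −1, so 11 is the smallest positive non-residue mod 1009.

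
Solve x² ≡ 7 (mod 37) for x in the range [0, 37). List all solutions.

9, 28

37 ≡ 1 (mod 4), so we find a root by search.
Trying successive values, 9² = 81 ≡ 7 (mod 37). The other root is 37 − 9 = 28.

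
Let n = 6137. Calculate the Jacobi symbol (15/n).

Reciprocity: 15 ≡ 3 and 6137 ≡ 1 (mod 4), so (15/6137) = +(6137/15).
Reduce top mod 15: now compute (2/15).
Pull out 2: since 15 ≡ 7 (mod 8), (2/15) = +1.
Reached (1/15) = 1. Collecting the sign flips along the way, the symbol is +1.

1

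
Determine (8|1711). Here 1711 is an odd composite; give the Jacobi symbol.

Pull out 2^3: since 1711 ≡ 7 (mod 8), (2/1711) = +1, so (2/1711)^3 = +1.
Reached (1/1711) = 1. Collecting the sign flips along the way, the symbol is +1.

1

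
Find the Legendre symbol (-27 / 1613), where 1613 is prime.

First reduce: -27 ≡ 1586 (mod 1613).
Pull out 2: since 1613 ≡ 5 (mod 8), (2/1613) = -1.
Reciprocity: 793 ≡ 1 and 1613 ≡ 1 (mod 4), so (793/1613) = +(1613/793).
Reduce top mod 793: now compute (27/793).
Reciprocity: 27 ≡ 3 and 793 ≡ 1 (mod 4), so (27/793) = +(793/27).
Reduce top mod 27: now compute (10/27).
Pull out 2: since 27 ≡ 3 (mod 8), (2/27) = -1.
Reciprocity: 5 ≡ 1 and 27 ≡ 3 (mod 4), so (5/27) = +(27/5).
Reduce top mod 5: now compute (2/5).
Pull out 2: since 5 ≡ 5 (mod 8), (2/5) = -1.
Reached (1/5) = 1. Collecting the sign flips along the way, the symbol is -1.

-1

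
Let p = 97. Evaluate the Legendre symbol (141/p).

Euler's criterion: (141/97) ≡ 44^48 (mod 97).
44^2 ≡ 93 (mod 97)
44^4 ≡ 16 (mod 97)
44^8 ≡ 62 (mod 97)
44^16 ≡ 61 (mod 97)
44^32 ≡ 35 (mod 97)
44^48 = 44^(32+16) ≡ 1 (mod 97).
Result is 1, so (141/97) = 1.

1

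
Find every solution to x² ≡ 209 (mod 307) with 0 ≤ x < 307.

Since 307 ≡ 3 (mod 4), a square root of 209 is 209^((307+1)/4) = 209^77 mod 307.
Repeated squaring: 209^2≡87, 209^4≡201, 209^8≡184, 209^16≡86, 209^32≡28, 209^64≡170 (mod 307).
209^77 = 209^(64+8+4+1) ≡ 165 (mod 307).
Check: 165² = 27225 ≡ 209 (mod 307). The two roots are 142 and 165.

142, 165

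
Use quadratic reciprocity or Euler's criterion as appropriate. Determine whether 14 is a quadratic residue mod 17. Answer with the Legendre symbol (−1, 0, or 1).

Pull out 2: since 17 ≡ 1 (mod 8), (2/17) = +1.
Reciprocity: 7 ≡ 3 and 17 ≡ 1 (mod 4), so (7/17) = +(17/7).
Reduce top mod 7: now compute (3/7).
Reciprocity: 3 ≡ 3 and 7 ≡ 3 (mod 4), so (3/7) = −(7/3).
Reduce top mod 3: now compute (1/3).
Reached (1/3) = 1. Collecting the sign flips along the way, the symbol is -1.

-1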